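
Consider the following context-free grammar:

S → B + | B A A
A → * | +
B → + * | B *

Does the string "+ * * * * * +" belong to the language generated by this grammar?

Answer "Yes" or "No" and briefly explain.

Yes - a valid derivation exists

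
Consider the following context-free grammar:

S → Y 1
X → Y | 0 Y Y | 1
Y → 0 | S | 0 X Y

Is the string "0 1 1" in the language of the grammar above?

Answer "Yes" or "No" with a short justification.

Yes - a valid derivation exists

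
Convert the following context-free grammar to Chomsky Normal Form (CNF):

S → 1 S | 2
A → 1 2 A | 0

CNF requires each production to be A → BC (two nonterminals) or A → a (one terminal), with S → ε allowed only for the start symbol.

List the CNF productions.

T1 → 1; S → 2; T2 → 2; A → 0; S → T1 S; A → T1 X0; X0 → T2 A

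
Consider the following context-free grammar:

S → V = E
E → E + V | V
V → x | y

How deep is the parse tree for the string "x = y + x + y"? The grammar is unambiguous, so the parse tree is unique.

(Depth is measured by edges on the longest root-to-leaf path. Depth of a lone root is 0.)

5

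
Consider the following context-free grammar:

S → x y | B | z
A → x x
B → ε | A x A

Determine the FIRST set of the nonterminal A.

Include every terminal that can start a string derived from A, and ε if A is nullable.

We compute FIRST(A) using the standard algorithm.
FIRST(A) = {x}
FIRST(B) = {x, ε}
FIRST(S) = {x, z, ε}
Therefore, FIRST(A) = {x}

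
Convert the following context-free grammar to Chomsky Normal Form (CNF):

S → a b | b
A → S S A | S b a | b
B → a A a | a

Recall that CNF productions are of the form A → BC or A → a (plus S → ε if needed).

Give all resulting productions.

TA → a; TB → b; S → b; A → b; B → a; S → TA TB; A → S X0; X0 → S A; A → S X1; X1 → TB TA; B → TA X2; X2 → A TA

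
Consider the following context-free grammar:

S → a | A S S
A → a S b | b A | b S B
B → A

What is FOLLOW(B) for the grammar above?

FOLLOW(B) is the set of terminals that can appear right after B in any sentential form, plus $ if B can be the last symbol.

We compute FOLLOW(B) using the standard algorithm.
FOLLOW(S) starts with {$}.
FIRST(A) = {a, b}
FIRST(B) = {a, b}
FIRST(S) = {a, b}
FOLLOW(A) = {a, b}
FOLLOW(B) = {a, b}
FOLLOW(S) = {$, a, b}
Therefore, FOLLOW(B) = {a, b}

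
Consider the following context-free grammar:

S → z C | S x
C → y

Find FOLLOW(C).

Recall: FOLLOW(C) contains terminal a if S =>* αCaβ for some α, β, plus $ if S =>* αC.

We compute FOLLOW(C) using the standard algorithm.
FOLLOW(S) starts with {$}.
FIRST(C) = {y}
FIRST(S) = {z}
FOLLOW(C) = {$, x}
FOLLOW(S) = {$, x}
Therefore, FOLLOW(C) = {$, x}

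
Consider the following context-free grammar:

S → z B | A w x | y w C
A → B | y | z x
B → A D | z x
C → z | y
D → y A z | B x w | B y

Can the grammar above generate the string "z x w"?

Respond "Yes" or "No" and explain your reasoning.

No - no valid derivation exists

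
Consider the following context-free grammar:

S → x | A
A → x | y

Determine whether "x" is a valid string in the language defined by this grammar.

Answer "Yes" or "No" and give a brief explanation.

Yes - a valid derivation exists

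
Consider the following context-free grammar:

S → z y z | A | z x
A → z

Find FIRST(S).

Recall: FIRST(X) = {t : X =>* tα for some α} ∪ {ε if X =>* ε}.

We compute FIRST(S) using the standard algorithm.
FIRST(A) = {z}
FIRST(S) = {z}
Therefore, FIRST(S) = {z}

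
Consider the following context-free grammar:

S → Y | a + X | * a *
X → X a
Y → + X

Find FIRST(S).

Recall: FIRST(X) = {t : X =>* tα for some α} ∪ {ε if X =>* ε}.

We compute FIRST(S) using the standard algorithm.
FIRST(S) = {*, +, a}
FIRST(X) = {}
FIRST(Y) = {+}
Therefore, FIRST(S) = {*, +, a}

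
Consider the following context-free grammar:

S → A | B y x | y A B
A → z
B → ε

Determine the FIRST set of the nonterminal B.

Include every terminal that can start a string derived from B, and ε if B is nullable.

We compute FIRST(B) using the standard algorithm.
FIRST(A) = {z}
FIRST(B) = {ε}
FIRST(S) = {y, z}
Therefore, FIRST(B) = {ε}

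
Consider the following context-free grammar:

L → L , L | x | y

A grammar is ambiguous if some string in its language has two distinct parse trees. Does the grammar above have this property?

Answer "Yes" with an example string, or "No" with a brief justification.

Yes - the string 'x , y , y , x , x' has two distinct parse trees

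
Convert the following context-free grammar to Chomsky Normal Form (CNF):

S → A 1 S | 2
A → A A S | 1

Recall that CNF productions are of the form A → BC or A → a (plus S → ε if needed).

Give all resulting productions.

T1 → 1; S → 2; A → 1; S → A X0; X0 → T1 S; A → A X1; X1 → A S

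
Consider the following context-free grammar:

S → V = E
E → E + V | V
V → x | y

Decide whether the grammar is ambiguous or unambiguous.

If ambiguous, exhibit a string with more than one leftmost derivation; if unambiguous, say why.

Unambiguous - every string in the language has a unique leftmost derivation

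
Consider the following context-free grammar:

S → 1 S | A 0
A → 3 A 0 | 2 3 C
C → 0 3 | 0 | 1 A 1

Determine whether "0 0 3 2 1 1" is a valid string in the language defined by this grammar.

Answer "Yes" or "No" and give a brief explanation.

No - no valid derivation exists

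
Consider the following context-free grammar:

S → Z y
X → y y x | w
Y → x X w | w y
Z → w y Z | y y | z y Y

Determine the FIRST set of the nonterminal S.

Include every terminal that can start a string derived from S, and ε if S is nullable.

We compute FIRST(S) using the standard algorithm.
FIRST(S) = {w, y, z}
FIRST(X) = {w, y}
FIRST(Y) = {w, x}
FIRST(Z) = {w, y, z}
Therefore, FIRST(S) = {w, y, z}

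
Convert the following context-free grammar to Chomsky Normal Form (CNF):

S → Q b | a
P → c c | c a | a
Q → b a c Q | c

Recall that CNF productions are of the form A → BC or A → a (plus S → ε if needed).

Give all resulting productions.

TB → b; S → a; TC → c; TA → a; P → a; Q → c; S → Q TB; P → TC TC; P → TC TA; Q → TB X0; X0 → TA X1; X1 → TC Q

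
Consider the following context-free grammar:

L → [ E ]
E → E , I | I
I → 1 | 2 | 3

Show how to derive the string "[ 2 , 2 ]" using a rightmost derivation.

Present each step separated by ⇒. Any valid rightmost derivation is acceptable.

L ⇒ [ E ] ⇒ [ E , I ] ⇒ [ E , 2 ] ⇒ [ I , 2 ] ⇒ [ 2 , 2 ]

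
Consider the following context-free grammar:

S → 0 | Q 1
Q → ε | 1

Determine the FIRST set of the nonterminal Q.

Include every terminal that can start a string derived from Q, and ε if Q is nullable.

We compute FIRST(Q) using the standard algorithm.
FIRST(Q) = {1, ε}
FIRST(S) = {0, 1}
Therefore, FIRST(Q) = {1, ε}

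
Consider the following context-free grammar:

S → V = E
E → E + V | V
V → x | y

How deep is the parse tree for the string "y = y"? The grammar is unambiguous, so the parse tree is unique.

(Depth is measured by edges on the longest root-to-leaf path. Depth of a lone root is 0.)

3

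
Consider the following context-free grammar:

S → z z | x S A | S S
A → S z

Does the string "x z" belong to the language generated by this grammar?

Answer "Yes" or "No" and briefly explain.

No - no valid derivation exists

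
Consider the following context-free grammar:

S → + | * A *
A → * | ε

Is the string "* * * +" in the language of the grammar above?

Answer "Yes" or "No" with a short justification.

No - no valid derivation exists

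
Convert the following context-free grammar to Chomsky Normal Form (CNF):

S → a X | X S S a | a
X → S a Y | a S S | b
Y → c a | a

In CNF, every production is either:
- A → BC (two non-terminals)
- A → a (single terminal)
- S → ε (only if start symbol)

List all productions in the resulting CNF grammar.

TA → a; S → a; X → b; TC → c; Y → a; S → TA X; S → X X0; X0 → S X1; X1 → S TA; X → S X2; X2 → TA Y; X → TA X3; X3 → S S; Y → TC TA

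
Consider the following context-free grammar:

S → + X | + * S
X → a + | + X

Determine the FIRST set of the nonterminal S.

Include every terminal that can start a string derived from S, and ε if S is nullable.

We compute FIRST(S) using the standard algorithm.
FIRST(S) = {+}
FIRST(X) = {+, a}
Therefore, FIRST(S) = {+}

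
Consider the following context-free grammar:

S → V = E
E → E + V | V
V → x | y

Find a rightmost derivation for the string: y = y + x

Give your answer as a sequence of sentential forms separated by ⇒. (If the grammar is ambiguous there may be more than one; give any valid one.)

S ⇒ V = E ⇒ V = E + V ⇒ V = E + x ⇒ V = V + x ⇒ V = y + x ⇒ y = y + x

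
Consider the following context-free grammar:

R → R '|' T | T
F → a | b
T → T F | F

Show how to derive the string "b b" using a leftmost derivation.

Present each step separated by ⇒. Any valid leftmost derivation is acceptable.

R ⇒ T ⇒ T F ⇒ F F ⇒ b F ⇒ b b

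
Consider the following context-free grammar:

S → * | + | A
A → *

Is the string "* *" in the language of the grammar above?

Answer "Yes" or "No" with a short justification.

No - no valid derivation exists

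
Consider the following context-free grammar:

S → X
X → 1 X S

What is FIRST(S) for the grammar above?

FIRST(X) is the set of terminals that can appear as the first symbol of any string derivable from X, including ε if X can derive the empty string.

We compute FIRST(S) using the standard algorithm.
FIRST(S) = {1}
FIRST(X) = {1}
Therefore, FIRST(S) = {1}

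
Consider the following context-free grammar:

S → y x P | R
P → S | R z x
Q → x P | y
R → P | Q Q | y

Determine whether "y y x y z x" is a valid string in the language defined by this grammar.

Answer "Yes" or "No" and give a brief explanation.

No - no valid derivation exists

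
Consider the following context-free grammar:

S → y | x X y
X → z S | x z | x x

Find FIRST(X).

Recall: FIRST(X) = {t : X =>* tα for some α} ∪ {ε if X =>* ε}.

We compute FIRST(X) using the standard algorithm.
FIRST(S) = {x, y}
FIRST(X) = {x, z}
Therefore, FIRST(X) = {x, z}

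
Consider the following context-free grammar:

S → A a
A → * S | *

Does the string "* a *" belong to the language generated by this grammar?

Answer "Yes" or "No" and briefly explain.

No - no valid derivation exists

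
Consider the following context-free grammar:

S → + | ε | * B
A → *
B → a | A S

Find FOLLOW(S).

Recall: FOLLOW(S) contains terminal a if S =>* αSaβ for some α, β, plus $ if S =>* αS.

We compute FOLLOW(S) using the standard algorithm.
FOLLOW(S) starts with {$}.
FIRST(A) = {*}
FIRST(B) = {*, a}
FIRST(S) = {*, +, ε}
FOLLOW(A) = {$, *, +}
FOLLOW(B) = {$}
FOLLOW(S) = {$}
Therefore, FOLLOW(S) = {$}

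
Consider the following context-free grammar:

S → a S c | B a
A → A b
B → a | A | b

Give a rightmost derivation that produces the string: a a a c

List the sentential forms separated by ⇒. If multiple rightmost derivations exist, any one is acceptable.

S ⇒ a S c ⇒ a B a c ⇒ a a a c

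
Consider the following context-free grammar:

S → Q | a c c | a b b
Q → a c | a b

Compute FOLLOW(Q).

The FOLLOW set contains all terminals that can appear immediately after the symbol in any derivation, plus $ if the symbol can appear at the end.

We compute FOLLOW(Q) using the standard algorithm.
FOLLOW(S) starts with {$}.
FIRST(Q) = {a}
FIRST(S) = {a}
FOLLOW(Q) = {$}
FOLLOW(S) = {$}
Therefore, FOLLOW(Q) = {$}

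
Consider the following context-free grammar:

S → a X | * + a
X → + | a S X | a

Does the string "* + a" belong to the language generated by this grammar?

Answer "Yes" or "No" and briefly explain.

Yes - a valid derivation exists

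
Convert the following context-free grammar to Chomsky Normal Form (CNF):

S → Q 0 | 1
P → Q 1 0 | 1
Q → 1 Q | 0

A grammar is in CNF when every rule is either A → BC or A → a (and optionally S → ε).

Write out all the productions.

T0 → 0; S → 1; T1 → 1; P → 1; Q → 0; S → Q T0; P → Q X0; X0 → T1 T0; Q → T1 Q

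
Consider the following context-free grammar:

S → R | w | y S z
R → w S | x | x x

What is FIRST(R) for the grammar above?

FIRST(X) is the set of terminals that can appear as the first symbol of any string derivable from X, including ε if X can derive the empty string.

We compute FIRST(R) using the standard algorithm.
FIRST(R) = {w, x}
FIRST(S) = {w, x, y}
Therefore, FIRST(R) = {w, x}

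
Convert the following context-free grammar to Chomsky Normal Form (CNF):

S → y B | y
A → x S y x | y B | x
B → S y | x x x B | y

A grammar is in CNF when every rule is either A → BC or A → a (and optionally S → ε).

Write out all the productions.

TY → y; S → y; TX → x; A → x; B → y; S → TY B; A → TX X0; X0 → S X1; X1 → TY TX; A → TY B; B → S TY; B → TX X2; X2 → TX X3; X3 → TX B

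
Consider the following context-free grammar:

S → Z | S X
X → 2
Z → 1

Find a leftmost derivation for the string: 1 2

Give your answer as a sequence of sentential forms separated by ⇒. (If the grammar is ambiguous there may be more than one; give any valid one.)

S ⇒ S X ⇒ Z X ⇒ 1 X ⇒ 1 2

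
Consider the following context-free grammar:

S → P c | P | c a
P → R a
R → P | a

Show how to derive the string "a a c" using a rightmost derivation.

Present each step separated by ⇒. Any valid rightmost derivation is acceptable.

S ⇒ P c ⇒ R a c ⇒ a a c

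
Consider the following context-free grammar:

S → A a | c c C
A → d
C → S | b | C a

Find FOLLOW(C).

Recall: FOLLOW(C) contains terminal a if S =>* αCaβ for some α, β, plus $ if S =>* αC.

We compute FOLLOW(C) using the standard algorithm.
FOLLOW(S) starts with {$}.
FIRST(A) = {d}
FIRST(C) = {b, c, d}
FIRST(S) = {c, d}
FOLLOW(A) = {a}
FOLLOW(C) = {$, a}
FOLLOW(S) = {$, a}
Therefore, FOLLOW(C) = {$, a}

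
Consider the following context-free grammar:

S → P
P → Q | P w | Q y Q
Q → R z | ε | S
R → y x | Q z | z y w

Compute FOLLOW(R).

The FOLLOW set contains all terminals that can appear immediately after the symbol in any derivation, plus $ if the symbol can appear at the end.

We compute FOLLOW(R) using the standard algorithm.
FOLLOW(S) starts with {$}.
FIRST(P) = {w, y, z, ε}
FIRST(Q) = {w, y, z, ε}
FIRST(R) = {w, y, z}
FIRST(S) = {w, y, z, ε}
FOLLOW(P) = {$, w, y, z}
FOLLOW(Q) = {$, w, y, z}
FOLLOW(R) = {z}
FOLLOW(S) = {$, w, y, z}
Therefore, FOLLOW(R) = {z}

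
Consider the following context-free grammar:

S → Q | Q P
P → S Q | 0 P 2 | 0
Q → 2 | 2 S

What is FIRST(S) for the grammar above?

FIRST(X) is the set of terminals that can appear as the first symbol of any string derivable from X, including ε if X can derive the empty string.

We compute FIRST(S) using the standard algorithm.
FIRST(P) = {0, 2}
FIRST(Q) = {2}
FIRST(S) = {2}
Therefore, FIRST(S) = {2}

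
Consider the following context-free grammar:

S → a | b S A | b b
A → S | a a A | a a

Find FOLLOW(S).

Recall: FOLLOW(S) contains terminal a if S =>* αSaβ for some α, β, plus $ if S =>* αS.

We compute FOLLOW(S) using the standard algorithm.
FOLLOW(S) starts with {$}.
FIRST(A) = {a, b}
FIRST(S) = {a, b}
FOLLOW(A) = {$, a, b}
FOLLOW(S) = {$, a, b}
Therefore, FOLLOW(S) = {$, a, b}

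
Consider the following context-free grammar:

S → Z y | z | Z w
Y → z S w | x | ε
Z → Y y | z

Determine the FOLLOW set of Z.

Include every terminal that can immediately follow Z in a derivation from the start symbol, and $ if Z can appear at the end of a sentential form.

We compute FOLLOW(Z) using the standard algorithm.
FOLLOW(S) starts with {$}.
FIRST(S) = {x, y, z}
FIRST(Y) = {x, z, ε}
FIRST(Z) = {x, y, z}
FOLLOW(S) = {$, w}
FOLLOW(Y) = {y}
FOLLOW(Z) = {w, y}
Therefore, FOLLOW(Z) = {w, y}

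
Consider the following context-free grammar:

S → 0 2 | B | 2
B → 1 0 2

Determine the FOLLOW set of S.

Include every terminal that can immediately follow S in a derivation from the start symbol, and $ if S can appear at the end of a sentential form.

We compute FOLLOW(S) using the standard algorithm.
FOLLOW(S) starts with {$}.
FIRST(B) = {1}
FIRST(S) = {0, 1, 2}
FOLLOW(B) = {$}
FOLLOW(S) = {$}
Therefore, FOLLOW(S) = {$}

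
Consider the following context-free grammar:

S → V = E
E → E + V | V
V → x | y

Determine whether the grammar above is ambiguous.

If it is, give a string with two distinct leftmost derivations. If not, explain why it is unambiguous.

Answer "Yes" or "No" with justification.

No - the grammar is unambiguous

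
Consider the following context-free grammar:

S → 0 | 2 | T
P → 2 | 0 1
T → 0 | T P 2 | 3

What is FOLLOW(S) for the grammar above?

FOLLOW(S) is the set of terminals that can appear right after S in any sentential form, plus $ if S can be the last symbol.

We compute FOLLOW(S) using the standard algorithm.
FOLLOW(S) starts with {$}.
FIRST(P) = {0, 2}
FIRST(S) = {0, 2, 3}
FIRST(T) = {0, 3}
FOLLOW(P) = {2}
FOLLOW(S) = {$}
FOLLOW(T) = {$, 0, 2}
Therefore, FOLLOW(S) = {$}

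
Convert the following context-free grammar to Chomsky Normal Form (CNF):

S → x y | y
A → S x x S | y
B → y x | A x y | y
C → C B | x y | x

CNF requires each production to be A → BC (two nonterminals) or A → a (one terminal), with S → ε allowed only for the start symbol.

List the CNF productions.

TX → x; TY → y; S → y; A → y; B → y; C → x; S → TX TY; A → S X0; X0 → TX X1; X1 → TX S; B → TY TX; B → A X2; X2 → TX TY; C → C B; C → TX TY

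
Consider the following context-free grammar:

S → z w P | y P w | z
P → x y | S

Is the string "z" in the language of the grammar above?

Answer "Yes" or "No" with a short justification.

Yes - a valid derivation exists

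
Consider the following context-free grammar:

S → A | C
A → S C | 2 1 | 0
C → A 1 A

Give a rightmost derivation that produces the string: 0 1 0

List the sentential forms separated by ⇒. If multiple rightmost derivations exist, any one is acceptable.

S ⇒ C ⇒ A 1 A ⇒ A 1 0 ⇒ 0 1 0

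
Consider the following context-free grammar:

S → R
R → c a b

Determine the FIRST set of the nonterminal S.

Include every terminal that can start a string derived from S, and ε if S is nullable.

We compute FIRST(S) using the standard algorithm.
FIRST(R) = {c}
FIRST(S) = {c}
Therefore, FIRST(S) = {c}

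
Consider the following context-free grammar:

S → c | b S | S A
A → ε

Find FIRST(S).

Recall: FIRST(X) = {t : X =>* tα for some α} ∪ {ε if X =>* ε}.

We compute FIRST(S) using the standard algorithm.
FIRST(A) = {ε}
FIRST(S) = {b, c}
Therefore, FIRST(S) = {b, c}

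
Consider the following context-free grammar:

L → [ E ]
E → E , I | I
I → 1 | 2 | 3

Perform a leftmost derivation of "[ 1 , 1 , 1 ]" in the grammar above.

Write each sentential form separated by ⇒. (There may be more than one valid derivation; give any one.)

L ⇒ [ E ] ⇒ [ E , I ] ⇒ [ E , I , I ] ⇒ [ I , I , I ] ⇒ [ 1 , I , I ] ⇒ [ 1 , 1 , I ] ⇒ [ 1 , 1 , 1 ]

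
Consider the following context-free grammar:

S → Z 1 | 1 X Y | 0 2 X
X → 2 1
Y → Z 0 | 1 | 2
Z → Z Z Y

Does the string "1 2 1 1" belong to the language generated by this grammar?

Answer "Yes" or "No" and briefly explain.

Yes - a valid derivation exists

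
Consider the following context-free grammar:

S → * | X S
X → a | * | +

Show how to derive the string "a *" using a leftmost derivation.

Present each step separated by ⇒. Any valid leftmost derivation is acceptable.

S ⇒ X S ⇒ a S ⇒ a *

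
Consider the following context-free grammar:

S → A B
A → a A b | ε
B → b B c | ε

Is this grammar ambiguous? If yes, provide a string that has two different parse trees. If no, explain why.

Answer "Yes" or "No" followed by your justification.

No - the grammar is unambiguous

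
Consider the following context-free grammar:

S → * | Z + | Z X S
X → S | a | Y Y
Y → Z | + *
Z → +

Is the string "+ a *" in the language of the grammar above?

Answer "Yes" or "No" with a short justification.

Yes - a valid derivation exists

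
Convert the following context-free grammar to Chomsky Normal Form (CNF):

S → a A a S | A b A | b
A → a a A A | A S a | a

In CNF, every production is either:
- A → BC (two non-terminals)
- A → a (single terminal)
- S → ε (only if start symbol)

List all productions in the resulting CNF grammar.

TA → a; TB → b; S → b; A → a; S → TA X0; X0 → A X1; X1 → TA S; S → A X2; X2 → TB A; A → TA X3; X3 → TA X4; X4 → A A; A → A X5; X5 → S TA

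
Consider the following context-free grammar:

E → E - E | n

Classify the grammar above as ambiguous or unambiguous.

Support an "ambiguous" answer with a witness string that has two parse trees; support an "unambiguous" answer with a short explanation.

Ambiguous - the string 'n - n - n - n - n' has two distinct parse trees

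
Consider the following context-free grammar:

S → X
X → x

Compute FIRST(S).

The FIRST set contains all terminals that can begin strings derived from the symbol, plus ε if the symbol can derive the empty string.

We compute FIRST(S) using the standard algorithm.
FIRST(S) = {x}
FIRST(X) = {x}
Therefore, FIRST(S) = {x}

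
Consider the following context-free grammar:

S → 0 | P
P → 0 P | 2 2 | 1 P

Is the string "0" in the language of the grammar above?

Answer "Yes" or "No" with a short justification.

Yes - a valid derivation exists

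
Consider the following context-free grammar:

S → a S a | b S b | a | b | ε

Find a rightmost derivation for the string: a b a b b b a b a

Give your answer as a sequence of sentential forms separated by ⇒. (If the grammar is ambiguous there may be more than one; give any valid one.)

S ⇒ a S a ⇒ a b S b a ⇒ a b a S a b a ⇒ a b a b S b a b a ⇒ a b a b b b a b a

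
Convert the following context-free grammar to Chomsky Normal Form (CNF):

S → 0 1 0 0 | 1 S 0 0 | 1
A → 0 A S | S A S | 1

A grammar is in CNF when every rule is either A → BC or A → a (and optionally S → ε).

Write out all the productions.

T0 → 0; T1 → 1; S → 1; A → 1; S → T0 X0; X0 → T1 X1; X1 → T0 T0; S → T1 X2; X2 → S X3; X3 → T0 T0; A → T0 X4; X4 → A S; A → S X5; X5 → A S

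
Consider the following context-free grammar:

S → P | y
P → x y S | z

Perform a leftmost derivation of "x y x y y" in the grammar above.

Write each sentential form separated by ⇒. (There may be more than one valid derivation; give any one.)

S ⇒ P ⇒ x y S ⇒ x y P ⇒ x y x y S ⇒ x y x y y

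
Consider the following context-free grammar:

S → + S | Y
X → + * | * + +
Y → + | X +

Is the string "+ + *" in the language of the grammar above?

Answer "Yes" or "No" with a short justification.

No - no valid derivation exists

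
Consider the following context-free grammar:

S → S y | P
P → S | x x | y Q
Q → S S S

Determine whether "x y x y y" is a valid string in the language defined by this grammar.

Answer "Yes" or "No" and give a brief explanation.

No - no valid derivation exists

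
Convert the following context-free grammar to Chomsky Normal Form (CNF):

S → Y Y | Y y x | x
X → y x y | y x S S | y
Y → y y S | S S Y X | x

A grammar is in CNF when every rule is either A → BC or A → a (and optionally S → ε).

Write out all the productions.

TY → y; TX → x; S → x; X → y; Y → x; S → Y Y; S → Y X0; X0 → TY TX; X → TY X1; X1 → TX TY; X → TY X2; X2 → TX X3; X3 → S S; Y → TY X4; X4 → TY S; Y → S X5; X5 → S X6; X6 → Y X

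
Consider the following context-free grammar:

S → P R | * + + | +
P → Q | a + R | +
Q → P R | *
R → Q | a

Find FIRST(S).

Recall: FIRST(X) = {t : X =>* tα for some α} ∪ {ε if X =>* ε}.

We compute FIRST(S) using the standard algorithm.
FIRST(P) = {*, +, a}
FIRST(Q) = {*, +, a}
FIRST(R) = {*, +, a}
FIRST(S) = {*, +, a}
Therefore, FIRST(S) = {*, +, a}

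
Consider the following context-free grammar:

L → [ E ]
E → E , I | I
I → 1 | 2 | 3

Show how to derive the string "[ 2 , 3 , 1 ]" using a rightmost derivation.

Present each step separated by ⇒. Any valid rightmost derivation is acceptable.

L ⇒ [ E ] ⇒ [ E , I ] ⇒ [ E , 1 ] ⇒ [ E , I , 1 ] ⇒ [ E , 3 , 1 ] ⇒ [ I , 3 , 1 ] ⇒ [ 2 , 3 , 1 ]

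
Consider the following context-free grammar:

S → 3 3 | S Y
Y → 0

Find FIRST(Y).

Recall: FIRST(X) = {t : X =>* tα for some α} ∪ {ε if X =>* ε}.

We compute FIRST(Y) using the standard algorithm.
FIRST(S) = {3}
FIRST(Y) = {0}
Therefore, FIRST(Y) = {0}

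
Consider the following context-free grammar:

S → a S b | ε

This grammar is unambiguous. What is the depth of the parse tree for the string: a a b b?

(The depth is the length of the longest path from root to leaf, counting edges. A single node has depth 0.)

3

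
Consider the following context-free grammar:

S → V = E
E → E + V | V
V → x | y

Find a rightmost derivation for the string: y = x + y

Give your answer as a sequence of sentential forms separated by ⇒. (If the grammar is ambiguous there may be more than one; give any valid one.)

S ⇒ V = E ⇒ V = E + V ⇒ V = E + y ⇒ V = V + y ⇒ V = x + y ⇒ y = x + y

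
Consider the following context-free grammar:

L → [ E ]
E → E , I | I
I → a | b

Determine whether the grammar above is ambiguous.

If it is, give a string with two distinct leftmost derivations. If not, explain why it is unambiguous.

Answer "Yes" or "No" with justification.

No - the grammar is unambiguous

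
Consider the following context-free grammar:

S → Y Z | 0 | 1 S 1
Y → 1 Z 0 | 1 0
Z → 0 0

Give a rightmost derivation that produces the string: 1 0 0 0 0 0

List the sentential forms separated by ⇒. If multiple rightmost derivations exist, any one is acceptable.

S ⇒ Y Z ⇒ Y 0 0 ⇒ 1 Z 0 0 0 ⇒ 1 0 0 0 0 0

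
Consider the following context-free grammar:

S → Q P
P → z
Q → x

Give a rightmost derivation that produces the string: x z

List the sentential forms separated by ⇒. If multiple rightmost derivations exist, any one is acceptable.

S ⇒ Q P ⇒ Q z ⇒ x z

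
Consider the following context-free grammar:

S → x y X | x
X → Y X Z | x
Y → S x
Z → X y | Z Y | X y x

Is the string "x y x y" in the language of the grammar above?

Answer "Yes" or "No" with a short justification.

No - no valid derivation exists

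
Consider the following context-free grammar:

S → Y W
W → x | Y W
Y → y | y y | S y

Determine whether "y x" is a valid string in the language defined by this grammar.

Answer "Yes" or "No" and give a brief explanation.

Yes - a valid derivation exists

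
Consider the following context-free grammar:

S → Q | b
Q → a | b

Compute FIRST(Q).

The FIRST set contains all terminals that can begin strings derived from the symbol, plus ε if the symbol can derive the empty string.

We compute FIRST(Q) using the standard algorithm.
FIRST(Q) = {a, b}
FIRST(S) = {a, b}
Therefore, FIRST(Q) = {a, b}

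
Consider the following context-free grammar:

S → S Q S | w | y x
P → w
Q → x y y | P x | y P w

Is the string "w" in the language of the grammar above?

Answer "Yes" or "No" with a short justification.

Yes - a valid derivation exists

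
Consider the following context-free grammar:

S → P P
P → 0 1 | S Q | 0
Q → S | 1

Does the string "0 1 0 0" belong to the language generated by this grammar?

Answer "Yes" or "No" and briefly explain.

No - no valid derivation exists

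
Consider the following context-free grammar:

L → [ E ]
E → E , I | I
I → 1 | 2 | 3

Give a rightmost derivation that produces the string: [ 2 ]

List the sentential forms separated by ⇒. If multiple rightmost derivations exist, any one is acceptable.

L ⇒ [ E ] ⇒ [ I ] ⇒ [ 2 ]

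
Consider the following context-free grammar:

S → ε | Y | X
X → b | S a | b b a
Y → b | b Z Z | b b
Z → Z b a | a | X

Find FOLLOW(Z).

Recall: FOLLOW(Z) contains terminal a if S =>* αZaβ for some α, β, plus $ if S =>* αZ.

We compute FOLLOW(Z) using the standard algorithm.
FOLLOW(S) starts with {$}.
FIRST(S) = {a, b, ε}
FIRST(X) = {a, b}
FIRST(Y) = {b}
FIRST(Z) = {a, b}
FOLLOW(S) = {$, a}
FOLLOW(X) = {$, a, b}
FOLLOW(Y) = {$, a}
FOLLOW(Z) = {$, a, b}
Therefore, FOLLOW(Z) = {$, a, b}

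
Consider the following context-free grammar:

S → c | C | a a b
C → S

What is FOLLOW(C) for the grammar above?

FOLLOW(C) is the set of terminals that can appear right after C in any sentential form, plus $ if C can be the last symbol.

We compute FOLLOW(C) using the standard algorithm.
FOLLOW(S) starts with {$}.
FIRST(C) = {a, c}
FIRST(S) = {a, c}
FOLLOW(C) = {$}
FOLLOW(S) = {$}
Therefore, FOLLOW(C) = {$}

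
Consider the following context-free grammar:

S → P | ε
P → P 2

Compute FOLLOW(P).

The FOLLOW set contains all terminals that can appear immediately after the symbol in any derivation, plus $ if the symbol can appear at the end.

We compute FOLLOW(P) using the standard algorithm.
FOLLOW(S) starts with {$}.
FIRST(P) = {}
FIRST(S) = {ε}
FOLLOW(P) = {$, 2}
FOLLOW(S) = {$}
Therefore, FOLLOW(P) = {$, 2}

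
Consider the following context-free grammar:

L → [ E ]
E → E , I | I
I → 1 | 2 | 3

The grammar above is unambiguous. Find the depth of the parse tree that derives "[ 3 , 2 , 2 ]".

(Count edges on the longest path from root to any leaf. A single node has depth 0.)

5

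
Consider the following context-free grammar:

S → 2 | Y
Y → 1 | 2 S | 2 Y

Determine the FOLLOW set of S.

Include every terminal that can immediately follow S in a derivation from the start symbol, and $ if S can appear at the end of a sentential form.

We compute FOLLOW(S) using the standard algorithm.
FOLLOW(S) starts with {$}.
FIRST(S) = {1, 2}
FIRST(Y) = {1, 2}
FOLLOW(S) = {$}
FOLLOW(Y) = {$}
Therefore, FOLLOW(S) = {$}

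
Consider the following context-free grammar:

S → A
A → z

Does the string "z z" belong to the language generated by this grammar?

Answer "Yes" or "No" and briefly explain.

No - no valid derivation exists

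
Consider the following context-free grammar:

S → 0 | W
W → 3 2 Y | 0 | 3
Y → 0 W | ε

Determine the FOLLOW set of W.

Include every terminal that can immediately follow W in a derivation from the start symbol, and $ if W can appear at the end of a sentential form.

We compute FOLLOW(W) using the standard algorithm.
FOLLOW(S) starts with {$}.
FIRST(S) = {0, 3}
FIRST(W) = {0, 3}
FIRST(Y) = {0, ε}
FOLLOW(S) = {$}
FOLLOW(W) = {$}
FOLLOW(Y) = {$}
Therefore, FOLLOW(W) = {$}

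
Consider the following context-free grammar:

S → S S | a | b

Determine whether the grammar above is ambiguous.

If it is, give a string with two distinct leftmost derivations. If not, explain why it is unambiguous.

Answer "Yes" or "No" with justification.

Yes - the string 'b a b' has two distinct leftmost derivations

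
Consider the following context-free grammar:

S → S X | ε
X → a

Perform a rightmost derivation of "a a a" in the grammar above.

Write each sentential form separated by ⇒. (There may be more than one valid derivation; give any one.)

S ⇒ S X ⇒ S a ⇒ S X a ⇒ S a a ⇒ S X a a ⇒ S a a a ⇒ a a a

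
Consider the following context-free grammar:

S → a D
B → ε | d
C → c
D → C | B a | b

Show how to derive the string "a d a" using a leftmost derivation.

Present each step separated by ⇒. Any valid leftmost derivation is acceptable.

S ⇒ a D ⇒ a B a ⇒ a d a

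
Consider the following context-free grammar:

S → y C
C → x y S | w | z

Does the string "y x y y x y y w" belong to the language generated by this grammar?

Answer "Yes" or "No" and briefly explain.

Yes - a valid derivation exists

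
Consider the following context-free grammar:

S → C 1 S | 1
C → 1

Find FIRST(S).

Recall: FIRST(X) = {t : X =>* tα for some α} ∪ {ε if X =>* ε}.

We compute FIRST(S) using the standard algorithm.
FIRST(C) = {1}
FIRST(S) = {1}
Therefore, FIRST(S) = {1}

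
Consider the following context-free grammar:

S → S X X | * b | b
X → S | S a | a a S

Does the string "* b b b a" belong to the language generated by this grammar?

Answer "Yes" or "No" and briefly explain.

Yes - a valid derivation exists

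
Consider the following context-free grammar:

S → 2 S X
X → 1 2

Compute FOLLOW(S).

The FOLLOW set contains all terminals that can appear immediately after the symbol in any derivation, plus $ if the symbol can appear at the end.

We compute FOLLOW(S) using the standard algorithm.
FOLLOW(S) starts with {$}.
FIRST(S) = {2}
FIRST(X) = {1}
FOLLOW(S) = {$, 1}
FOLLOW(X) = {$, 1}
Therefore, FOLLOW(S) = {$, 1}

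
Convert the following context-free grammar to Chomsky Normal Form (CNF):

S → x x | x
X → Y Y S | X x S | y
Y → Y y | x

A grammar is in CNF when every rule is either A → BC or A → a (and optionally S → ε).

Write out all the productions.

TX → x; S → x; X → y; TY → y; Y → x; S → TX TX; X → Y X0; X0 → Y S; X → X X1; X1 → TX S; Y → Y TY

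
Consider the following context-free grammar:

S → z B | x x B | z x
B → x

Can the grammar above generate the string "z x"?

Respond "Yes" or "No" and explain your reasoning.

Yes - a valid derivation exists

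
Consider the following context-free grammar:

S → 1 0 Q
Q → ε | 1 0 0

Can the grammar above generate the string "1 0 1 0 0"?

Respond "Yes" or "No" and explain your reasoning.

Yes - a valid derivation exists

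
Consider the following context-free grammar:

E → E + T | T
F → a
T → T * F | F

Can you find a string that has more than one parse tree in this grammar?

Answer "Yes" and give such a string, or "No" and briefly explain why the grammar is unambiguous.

No - the grammar is unambiguous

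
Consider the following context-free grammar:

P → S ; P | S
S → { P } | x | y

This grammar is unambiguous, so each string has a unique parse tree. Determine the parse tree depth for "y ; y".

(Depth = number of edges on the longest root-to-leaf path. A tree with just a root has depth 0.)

3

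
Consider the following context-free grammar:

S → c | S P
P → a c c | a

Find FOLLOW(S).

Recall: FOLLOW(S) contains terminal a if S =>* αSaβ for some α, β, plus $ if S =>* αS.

We compute FOLLOW(S) using the standard algorithm.
FOLLOW(S) starts with {$}.
FIRST(P) = {a}
FIRST(S) = {c}
FOLLOW(P) = {$, a}
FOLLOW(S) = {$, a}
Therefore, FOLLOW(S) = {$, a}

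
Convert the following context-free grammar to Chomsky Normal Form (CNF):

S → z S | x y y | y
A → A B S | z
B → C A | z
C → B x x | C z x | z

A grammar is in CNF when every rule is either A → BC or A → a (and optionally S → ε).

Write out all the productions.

TZ → z; TX → x; TY → y; S → y; A → z; B → z; C → z; S → TZ S; S → TX X0; X0 → TY TY; A → A X1; X1 → B S; B → C A; C → B X2; X2 → TX TX; C → C X3; X3 → TZ TX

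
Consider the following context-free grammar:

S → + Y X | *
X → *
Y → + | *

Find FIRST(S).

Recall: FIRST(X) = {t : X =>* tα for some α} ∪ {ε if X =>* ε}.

We compute FIRST(S) using the standard algorithm.
FIRST(S) = {*, +}
FIRST(X) = {*}
FIRST(Y) = {*, +}
Therefore, FIRST(S) = {*, +}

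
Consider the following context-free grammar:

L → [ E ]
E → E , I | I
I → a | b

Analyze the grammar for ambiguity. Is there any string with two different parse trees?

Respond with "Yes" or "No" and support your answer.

No - the grammar is unambiguous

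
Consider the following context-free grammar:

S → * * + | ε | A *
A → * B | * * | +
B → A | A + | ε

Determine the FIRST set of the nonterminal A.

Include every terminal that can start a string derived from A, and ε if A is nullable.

We compute FIRST(A) using the standard algorithm.
FIRST(A) = {*, +}
FIRST(B) = {*, +, ε}
FIRST(S) = {*, +, ε}
Therefore, FIRST(A) = {*, +}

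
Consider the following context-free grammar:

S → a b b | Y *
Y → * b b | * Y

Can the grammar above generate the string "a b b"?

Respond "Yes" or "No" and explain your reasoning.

Yes - a valid derivation exists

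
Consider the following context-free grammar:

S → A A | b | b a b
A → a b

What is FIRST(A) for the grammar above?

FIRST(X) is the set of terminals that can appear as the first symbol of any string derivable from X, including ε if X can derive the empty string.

We compute FIRST(A) using the standard algorithm.
FIRST(A) = {a}
FIRST(S) = {a, b}
Therefore, FIRST(A) = {a}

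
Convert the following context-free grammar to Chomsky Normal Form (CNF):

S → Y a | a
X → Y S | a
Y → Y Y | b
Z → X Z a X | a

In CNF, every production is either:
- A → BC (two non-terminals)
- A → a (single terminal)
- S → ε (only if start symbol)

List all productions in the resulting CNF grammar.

TA → a; S → a; X → a; Y → b; Z → a; S → Y TA; X → Y S; Y → Y Y; Z → X X0; X0 → Z X1; X1 → TA X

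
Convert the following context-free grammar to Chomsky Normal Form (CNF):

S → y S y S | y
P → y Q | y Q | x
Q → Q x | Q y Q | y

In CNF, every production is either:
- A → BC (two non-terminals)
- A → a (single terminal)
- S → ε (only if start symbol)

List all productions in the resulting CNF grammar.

TY → y; S → y; P → x; TX → x; Q → y; S → TY X0; X0 → S X1; X1 → TY S; P → TY Q; P → TY Q; Q → Q TX; Q → Q X2; X2 → TY Q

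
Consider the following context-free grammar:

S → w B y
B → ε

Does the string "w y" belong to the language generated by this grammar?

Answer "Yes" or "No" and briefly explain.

Yes - a valid derivation exists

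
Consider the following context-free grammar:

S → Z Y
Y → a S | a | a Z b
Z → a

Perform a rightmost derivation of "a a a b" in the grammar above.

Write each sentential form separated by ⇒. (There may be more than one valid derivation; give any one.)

S ⇒ Z Y ⇒ Z a Z b ⇒ Z a a b ⇒ a a a b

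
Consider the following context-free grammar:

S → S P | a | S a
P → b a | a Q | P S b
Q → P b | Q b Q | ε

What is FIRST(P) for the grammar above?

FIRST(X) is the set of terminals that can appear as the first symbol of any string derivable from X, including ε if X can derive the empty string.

We compute FIRST(P) using the standard algorithm.
FIRST(P) = {a, b}
FIRST(Q) = {a, b, ε}
FIRST(S) = {a}
Therefore, FIRST(P) = {a, b}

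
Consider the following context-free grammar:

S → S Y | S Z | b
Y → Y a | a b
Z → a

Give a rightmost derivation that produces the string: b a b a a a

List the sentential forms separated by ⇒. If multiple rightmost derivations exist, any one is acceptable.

S ⇒ S Y ⇒ S Y a ⇒ S Y a a ⇒ S Y a a a ⇒ S a b a a a ⇒ b a b a a a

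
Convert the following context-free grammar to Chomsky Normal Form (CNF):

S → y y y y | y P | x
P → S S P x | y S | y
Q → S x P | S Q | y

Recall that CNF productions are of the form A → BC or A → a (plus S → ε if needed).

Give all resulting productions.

TY → y; S → x; TX → x; P → y; Q → y; S → TY X0; X0 → TY X1; X1 → TY TY; S → TY P; P → S X2; X2 → S X3; X3 → P TX; P → TY S; Q → S X4; X4 → TX P; Q → S Q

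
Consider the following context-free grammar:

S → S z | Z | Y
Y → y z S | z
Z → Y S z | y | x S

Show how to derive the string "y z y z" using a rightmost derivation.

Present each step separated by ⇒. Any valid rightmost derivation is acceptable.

S ⇒ S z ⇒ Y z ⇒ y z S z ⇒ y z Z z ⇒ y z y z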